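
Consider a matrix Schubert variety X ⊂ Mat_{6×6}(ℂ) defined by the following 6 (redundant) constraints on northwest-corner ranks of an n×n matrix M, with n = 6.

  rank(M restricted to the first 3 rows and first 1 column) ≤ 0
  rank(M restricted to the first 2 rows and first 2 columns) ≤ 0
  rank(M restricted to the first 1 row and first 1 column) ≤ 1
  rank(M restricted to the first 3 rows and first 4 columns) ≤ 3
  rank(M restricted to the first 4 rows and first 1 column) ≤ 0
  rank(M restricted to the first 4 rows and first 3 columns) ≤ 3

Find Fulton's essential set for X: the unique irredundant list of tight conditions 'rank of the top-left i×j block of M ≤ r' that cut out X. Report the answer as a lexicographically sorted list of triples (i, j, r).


Rank table r_w(6×6) implied by the 6 constraints:

  R[1]: 0, 0, 1, 1, 1, 1
  R[2]: 0, 0, 1, 2, 2, 2
  R[3]: 0, 1, 2, 3, 3, 3
  R[4]: 0, 1, 2, 3, 4, 4
  R[5]: 1, 2, 3, 4, 5, 5
  R[6]: 1, 2, 3, 4, 5, 6

second differences of R give the permutation w = (3, 4, 2, 5, 1, 6).

D(w) has 6 cells with 2 SE-corners; essential set:

[(2, 2, 0), (4, 1, 0)]


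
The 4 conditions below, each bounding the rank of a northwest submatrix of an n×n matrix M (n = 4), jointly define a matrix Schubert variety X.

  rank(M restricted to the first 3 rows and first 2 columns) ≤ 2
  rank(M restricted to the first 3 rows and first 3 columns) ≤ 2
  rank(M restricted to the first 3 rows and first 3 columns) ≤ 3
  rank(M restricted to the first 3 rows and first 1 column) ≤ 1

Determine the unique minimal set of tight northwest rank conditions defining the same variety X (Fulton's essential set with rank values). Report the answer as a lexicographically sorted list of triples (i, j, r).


Recovering R(i,j) via the rank-extension bound from the 4 conditions:

  R[1]: 1  1  1  1
  R[2]: 1  2  2  2
  R[3]: 1  2  2  3
  R[4]: 1  2  3  4

giving w = (1, 2, 4, 3) via Δ²R.

1 SE-corner of the 1-cell Rothe diagram gives Ess(w):

[(3, 3, 2)]


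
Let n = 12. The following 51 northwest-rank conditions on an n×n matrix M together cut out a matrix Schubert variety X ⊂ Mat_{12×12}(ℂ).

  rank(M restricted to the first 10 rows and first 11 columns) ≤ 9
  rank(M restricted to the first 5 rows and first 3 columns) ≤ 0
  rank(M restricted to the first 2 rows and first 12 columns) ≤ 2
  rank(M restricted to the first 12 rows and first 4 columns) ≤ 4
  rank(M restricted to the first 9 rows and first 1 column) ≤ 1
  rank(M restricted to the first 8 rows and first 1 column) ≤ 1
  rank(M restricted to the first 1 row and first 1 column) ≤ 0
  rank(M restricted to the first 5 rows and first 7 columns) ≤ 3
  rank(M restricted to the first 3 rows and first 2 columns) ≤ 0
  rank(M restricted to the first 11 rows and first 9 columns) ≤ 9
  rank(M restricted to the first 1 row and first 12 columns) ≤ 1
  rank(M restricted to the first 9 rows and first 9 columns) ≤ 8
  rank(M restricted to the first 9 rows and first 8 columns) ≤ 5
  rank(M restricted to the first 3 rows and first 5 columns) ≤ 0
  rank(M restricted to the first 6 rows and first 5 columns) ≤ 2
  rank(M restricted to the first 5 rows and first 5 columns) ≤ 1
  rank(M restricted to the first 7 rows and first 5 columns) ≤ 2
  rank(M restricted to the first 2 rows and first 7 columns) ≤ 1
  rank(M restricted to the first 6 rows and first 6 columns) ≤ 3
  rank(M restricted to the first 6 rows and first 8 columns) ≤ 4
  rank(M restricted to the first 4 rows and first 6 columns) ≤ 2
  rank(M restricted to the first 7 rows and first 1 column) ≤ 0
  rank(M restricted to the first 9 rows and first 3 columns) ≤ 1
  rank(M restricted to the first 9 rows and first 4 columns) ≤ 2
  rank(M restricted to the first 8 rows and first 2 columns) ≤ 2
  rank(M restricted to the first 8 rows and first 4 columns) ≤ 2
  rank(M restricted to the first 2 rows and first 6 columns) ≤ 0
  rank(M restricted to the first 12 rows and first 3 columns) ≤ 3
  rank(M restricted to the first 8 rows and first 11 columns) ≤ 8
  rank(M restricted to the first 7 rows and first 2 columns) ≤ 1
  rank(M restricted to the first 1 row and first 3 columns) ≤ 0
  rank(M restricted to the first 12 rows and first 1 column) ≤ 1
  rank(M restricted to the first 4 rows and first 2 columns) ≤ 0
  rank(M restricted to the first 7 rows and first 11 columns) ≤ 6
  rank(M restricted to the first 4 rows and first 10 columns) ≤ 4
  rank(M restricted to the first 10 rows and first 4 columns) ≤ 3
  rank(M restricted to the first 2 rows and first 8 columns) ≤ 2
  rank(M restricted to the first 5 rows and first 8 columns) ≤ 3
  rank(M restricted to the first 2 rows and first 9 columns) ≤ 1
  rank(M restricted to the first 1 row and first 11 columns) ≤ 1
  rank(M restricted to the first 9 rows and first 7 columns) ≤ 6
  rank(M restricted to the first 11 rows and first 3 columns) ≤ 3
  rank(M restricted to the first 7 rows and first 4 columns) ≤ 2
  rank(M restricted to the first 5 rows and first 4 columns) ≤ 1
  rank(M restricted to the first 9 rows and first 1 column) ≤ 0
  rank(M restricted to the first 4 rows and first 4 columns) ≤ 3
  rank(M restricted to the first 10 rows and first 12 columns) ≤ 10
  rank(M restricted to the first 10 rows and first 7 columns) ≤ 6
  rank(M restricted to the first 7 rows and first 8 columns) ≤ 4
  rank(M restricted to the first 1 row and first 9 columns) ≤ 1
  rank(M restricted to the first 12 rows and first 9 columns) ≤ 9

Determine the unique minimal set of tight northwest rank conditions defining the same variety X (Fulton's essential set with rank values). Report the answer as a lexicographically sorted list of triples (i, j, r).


Computing R[i][j] = min implied NW-rank bound (n=12, 51 conditions):

  i=1: 0 | 0 | 0 | 0 | 0 | 0 | 1 | 1 | 1 | 1 | 1 | 1
  i=2: 0 | 0 | 0 | 0 | 0 | 0 | 1 | 1 | 1 | 2 | 2 | 2
  i=3: 0 | 0 | 0 | 0 | 0 | 1 | 2 | 2 | 2 | 3 | 3 | 3
  i=4: 0 | 0 | 0 | 1 | 1 | 2 | 3 | 3 | 3 | 4 | 4 | 4
  i=5: 0 | 0 | 0 | 1 | 1 | 2 | 3 | 3 | 4 | 5 | 5 | 5
  i=6: 0 | 1 | 1 | 2 | 2 | 3 | 4 | 4 | 5 | 6 | 6 | 6
  i=7: 0 | 1 | 1 | 2 | 2 | 3 | 4 | 4 | 5 | 6 | 6 | 7
  i=8: 0 | 1 | 1 | 2 | 3 | 4 | 5 | 5 | 6 | 7 | 7 | 8
  i=9: 0 | 1 | 1 | 2 | 3 | 4 | 5 | 5 | 6 | 7 | 8 | 9
  i=10: 1 | 2 | 2 | 3 | 4 | 5 | 6 | 6 | 7 | 8 | 9 | 10
  i=11: 1 | 2 | 3 | 4 | 5 | 6 | 7 | 7 | 8 | 9 | 10 | 11
  i=12: 1 | 2 | 3 | 4 | 5 | 6 | 7 | 8 | 9 | 10 | 11 | 12

reading off 1-entries of Δ²R: w = (7, 10, 6, 4, 9, 2, 12, 5, 11, 1, 3, 8).

D(w) has 38 cells with 12 SE-corners; essential set:

[(2, 6, 0), (2, 9, 1), (3, 5, 0), (5, 3, 0), (5, 5, 1), (5, 8, 3), (7, 5, 2), (7, 8, 4), (7, 11, 6), (9, 1, 0), (9, 3, 1), (9, 8, 5)]


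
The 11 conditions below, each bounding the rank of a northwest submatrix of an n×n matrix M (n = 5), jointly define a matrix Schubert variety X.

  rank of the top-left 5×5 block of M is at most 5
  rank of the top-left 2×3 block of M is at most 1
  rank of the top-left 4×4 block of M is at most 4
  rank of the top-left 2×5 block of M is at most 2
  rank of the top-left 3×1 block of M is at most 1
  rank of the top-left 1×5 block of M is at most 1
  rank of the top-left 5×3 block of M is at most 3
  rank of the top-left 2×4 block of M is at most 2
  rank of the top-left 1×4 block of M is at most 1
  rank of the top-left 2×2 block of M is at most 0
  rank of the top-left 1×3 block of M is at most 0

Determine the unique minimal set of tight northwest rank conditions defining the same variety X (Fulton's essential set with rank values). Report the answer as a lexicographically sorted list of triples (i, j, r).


The tightest implied rank at each (i,j), from the 11 conditions:

  R[1]: 0 | 0 | 0 | 1 | 1
  R[2]: 0 | 0 | 1 | 2 | 2
  R[3]: 1 | 1 | 2 | 3 | 3
  R[4]: 1 | 2 | 3 | 4 | 4
  R[5]: 1 | 2 | 3 | 4 | 5

second differences of R give the permutation w = (4, 3, 1, 2, 5).

|D(w)|=5, |Ess(w)|=2:

[(1, 3, 0), (2, 2, 0)]


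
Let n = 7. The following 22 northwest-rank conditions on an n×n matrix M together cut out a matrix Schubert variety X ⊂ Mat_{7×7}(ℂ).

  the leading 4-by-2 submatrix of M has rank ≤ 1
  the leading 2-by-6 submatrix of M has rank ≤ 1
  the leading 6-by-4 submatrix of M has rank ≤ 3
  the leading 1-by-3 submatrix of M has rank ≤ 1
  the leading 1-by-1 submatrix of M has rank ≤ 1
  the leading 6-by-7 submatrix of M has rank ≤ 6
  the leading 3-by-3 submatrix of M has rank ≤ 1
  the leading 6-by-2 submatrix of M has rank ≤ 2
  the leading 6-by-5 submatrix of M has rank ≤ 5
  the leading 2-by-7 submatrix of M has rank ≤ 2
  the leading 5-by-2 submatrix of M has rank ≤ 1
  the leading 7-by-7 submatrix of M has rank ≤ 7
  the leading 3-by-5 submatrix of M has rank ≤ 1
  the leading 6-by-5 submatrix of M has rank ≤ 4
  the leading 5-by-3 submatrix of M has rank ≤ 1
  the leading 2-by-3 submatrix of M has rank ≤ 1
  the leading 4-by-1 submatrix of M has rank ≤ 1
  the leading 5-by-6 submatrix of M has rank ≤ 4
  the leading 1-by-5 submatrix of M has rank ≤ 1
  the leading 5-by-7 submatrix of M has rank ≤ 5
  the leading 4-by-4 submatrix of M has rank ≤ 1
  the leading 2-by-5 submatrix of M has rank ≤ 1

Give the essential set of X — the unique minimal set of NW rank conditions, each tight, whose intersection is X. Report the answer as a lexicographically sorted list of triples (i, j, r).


The tightest implied rank at each (i,j), from the 22 conditions:

  row 1: 1  1  1  1  1  1  1
  row 2: 1  1  1  1  1  1  2
  row 3: 1  1  1  1  1  2  3
  row 4: 1  1  1  1  2  3  4
  row 5: 1  1  1  2  3  4  5
  row 6: 1  2  2  3  4  5  6
  row 7: 1  2  3  4  5  6  7

reading off 1-entries of Δ²R: w = (1, 7, 6, 5, 4, 2, 3).

|D(w)|=14, |Ess(w)|=4:

[(2, 6, 1), (3, 5, 1), (4, 4, 1), (5, 3, 1)]


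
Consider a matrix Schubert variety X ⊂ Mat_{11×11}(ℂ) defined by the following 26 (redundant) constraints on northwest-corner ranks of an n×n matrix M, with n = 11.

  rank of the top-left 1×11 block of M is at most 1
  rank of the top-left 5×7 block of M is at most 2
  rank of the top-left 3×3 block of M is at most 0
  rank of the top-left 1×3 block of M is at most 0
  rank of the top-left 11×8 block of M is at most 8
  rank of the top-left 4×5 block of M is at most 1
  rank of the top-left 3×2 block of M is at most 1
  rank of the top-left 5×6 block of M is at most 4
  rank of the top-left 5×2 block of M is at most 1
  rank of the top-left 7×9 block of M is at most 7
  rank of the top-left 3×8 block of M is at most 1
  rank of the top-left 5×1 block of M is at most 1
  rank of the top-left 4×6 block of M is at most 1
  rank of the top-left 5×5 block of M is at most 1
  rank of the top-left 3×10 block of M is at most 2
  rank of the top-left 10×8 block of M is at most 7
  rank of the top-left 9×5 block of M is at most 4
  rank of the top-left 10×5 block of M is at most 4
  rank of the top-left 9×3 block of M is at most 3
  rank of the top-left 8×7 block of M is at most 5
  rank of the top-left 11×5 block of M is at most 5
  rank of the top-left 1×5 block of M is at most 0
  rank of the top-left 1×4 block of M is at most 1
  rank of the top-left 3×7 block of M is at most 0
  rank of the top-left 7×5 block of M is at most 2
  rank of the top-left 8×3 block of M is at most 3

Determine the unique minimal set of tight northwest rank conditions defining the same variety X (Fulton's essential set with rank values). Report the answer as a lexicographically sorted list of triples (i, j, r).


Propagating the 26 rank bounds to every northwest block:

  R[1]: 0, 0, 0, 0, 0, 0, 0, 1, 1, 1, 1
  R[2]: 0, 0, 0, 0, 0, 0, 0, 1, 2, 2, 2
  R[3]: 0, 0, 0, 0, 0, 0, 0, 1, 2, 2, 3
  R[4]: 1, 1, 1, 1, 1, 1, 1, 2, 3, 3, 4
  R[5]: 1, 1, 1, 1, 1, 2, 2, 3, 4, 4, 5
  R[6]: 1, 2, 2, 2, 2, 3, 3, 4, 5, 5, 6
  R[7]: 1, 2, 2, 2, 2, 3, 4, 5, 6, 6, 7
  R[8]: 1, 2, 3, 3, 3, 4, 5, 6, 7, 7, 8
  R[9]: 1, 2, 3, 4, 4, 5, 6, 7, 8, 8, 9
  R[10]: 1, 2, 3, 4, 4, 5, 6, 7, 8, 9, 10
  R[11]: 1, 2, 3, 4, 5, 6, 7, 8, 9, 10, 11

second differences of R give the permutation w = (8, 9, 11, 1, 6, 2, 7, 3, 4, 10, 5).

|D(w)|=30, |Ess(w)|=5:

[(3, 7, 0), (3, 10, 2), (5, 5, 1), (7, 5, 2), (10, 5, 4)]


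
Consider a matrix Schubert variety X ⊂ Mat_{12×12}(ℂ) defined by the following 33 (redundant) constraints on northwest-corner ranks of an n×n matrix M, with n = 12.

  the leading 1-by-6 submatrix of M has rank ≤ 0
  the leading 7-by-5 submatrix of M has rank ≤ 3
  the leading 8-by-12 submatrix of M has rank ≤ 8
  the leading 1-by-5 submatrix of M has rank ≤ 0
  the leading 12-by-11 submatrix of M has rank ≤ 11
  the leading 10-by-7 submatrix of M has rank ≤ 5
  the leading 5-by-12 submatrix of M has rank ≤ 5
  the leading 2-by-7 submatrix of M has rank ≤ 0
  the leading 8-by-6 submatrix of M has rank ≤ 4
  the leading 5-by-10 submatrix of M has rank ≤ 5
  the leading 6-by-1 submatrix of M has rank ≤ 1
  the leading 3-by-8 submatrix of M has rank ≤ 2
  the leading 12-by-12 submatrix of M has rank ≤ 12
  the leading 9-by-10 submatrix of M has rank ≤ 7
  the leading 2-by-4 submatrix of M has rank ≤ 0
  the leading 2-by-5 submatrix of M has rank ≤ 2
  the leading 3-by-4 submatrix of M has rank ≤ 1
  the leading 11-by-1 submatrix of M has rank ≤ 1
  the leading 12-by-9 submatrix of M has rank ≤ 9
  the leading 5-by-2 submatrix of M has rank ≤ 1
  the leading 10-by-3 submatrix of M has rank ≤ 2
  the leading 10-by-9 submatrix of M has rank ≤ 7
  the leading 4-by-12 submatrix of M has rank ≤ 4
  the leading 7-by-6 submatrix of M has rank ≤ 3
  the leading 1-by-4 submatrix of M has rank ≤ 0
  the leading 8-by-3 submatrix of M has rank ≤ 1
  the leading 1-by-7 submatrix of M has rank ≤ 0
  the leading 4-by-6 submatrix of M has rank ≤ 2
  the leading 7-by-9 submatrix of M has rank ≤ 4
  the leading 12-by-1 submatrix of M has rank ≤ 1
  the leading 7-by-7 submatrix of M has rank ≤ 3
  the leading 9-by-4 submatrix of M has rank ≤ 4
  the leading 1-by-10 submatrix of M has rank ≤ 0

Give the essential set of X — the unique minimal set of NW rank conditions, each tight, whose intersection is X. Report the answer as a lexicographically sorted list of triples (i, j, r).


Recovering R(i,j) via the rank-extension bound from the 33 conditions:

  i=1: 0, 0, 0, 0, 0, 0, 0, 0, 0, 0, 1, 1
  i=2: 0, 0, 0, 0, 0, 0, 0, 1, 1, 1, 2, 2
  i=3: 1, 1, 1, 1, 1, 1, 1, 2, 2, 2, 3, 3
  i=4: 1, 1, 1, 2, 2, 2, 2, 3, 3, 3, 4, 4
  i=5: 1, 1, 1, 2, 3, 3, 3, 4, 4, 4, 5, 5
  i=6: 1, 1, 1, 2, 3, 3, 3, 4, 4, 5, 6, 6
  i=7: 1, 1, 1, 2, 3, 3, 3, 4, 4, 5, 6, 7
  i=8: 1, 1, 1, 2, 3, 4, 4, 5, 5, 6, 7, 8
  i=9: 1, 2, 2, 3, 4, 5, 5, 6, 6, 7, 8, 9
  i=10: 1, 2, 2, 3, 4, 5, 5, 6, 7, 8, 9, 10
  i=11: 1, 2, 3, 4, 5, 6, 6, 7, 8, 9, 10, 11
  i=12: 1, 2, 3, 4, 5, 6, 7, 8, 9, 10, 11, 12

so w = (11, 8, 1, 4, 5, 10, 12, 6, 2, 9, 3, 7).

D(w) has 35 cells with 7 SE-corners; essential set:

[(1, 10, 0), (2, 7, 0), (7, 7, 3), (7, 9, 4), (8, 3, 1), (10, 3, 2), (10, 7, 5)]


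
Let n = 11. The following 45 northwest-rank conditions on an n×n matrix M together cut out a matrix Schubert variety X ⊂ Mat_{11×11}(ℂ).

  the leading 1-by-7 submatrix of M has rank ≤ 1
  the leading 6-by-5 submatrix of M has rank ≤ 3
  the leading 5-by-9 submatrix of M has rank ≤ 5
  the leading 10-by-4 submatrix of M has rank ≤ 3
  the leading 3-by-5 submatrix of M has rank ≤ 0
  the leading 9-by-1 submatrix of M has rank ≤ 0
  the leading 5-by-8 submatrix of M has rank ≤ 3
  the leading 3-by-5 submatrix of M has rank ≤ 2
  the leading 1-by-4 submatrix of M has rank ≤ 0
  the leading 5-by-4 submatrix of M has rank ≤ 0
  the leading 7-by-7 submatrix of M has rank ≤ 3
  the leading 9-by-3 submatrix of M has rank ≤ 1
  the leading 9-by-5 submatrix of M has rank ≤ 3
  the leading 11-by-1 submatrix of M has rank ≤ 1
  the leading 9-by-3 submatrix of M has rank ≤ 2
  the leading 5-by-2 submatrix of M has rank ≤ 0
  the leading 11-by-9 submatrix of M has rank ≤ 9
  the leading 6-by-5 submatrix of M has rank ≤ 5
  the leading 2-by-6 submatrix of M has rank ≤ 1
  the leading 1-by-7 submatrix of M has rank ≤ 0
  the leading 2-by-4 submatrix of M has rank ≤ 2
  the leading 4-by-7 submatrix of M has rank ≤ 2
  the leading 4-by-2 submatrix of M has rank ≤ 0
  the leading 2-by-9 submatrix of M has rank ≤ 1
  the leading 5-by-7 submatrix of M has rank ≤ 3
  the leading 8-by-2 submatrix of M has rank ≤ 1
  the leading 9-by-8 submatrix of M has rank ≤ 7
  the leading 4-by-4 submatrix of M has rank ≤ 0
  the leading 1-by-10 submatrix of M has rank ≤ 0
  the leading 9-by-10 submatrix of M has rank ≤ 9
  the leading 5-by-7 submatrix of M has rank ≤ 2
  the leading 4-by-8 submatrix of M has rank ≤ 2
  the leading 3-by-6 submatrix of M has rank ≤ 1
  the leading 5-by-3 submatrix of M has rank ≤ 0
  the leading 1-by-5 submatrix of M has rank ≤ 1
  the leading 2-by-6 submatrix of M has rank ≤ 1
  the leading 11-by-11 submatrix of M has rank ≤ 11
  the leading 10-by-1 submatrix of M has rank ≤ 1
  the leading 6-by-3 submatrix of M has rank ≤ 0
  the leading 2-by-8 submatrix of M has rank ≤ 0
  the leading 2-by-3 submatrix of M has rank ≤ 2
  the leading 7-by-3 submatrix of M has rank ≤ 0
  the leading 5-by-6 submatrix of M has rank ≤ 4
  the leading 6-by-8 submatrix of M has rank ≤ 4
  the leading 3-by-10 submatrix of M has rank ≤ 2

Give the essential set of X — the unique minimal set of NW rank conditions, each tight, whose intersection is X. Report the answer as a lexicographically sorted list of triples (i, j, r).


Recovering R(i,j) via the rank-extension bound from the 45 conditions:

  R[1]: 0  0  0  0  0  0  0  0  0  0  1
  R[2]: 0  0  0  0  0  0  0  0  1  1  2
  R[3]: 0  0  0  0  0  1  1  1  2  2  3
  R[4]: 0  0  0  0  1  2  2  2  3  3  4
  R[5]: 0  0  0  0  1  2  2  3  4  4  5
  R[6]: 0  0  0  1  2  3  3  4  5  5  6
  R[7]: 0  0  0  1  2  3  3  4  5  6  7
  R[8]: 0  1  1  2  3  4  4  5  6  7  8
  R[9]: 0  1  1  2  3  4  5  6  7  8  9
  R[10]: 1  2  2  3  4  5  6  7  8  9  10
  R[11]: 1  2  3  4  5  6  7  8  9  10  11

the unique w with this rank table is (11, 9, 6, 5, 8, 4, 10, 2, 7, 1, 3).

|D(w)|=42, |Ess(w)|=9:

[(1, 10, 0), (2, 8, 0), (3, 5, 0), (5, 4, 0), (5, 7, 2), (7, 3, 0), (7, 7, 3), (9, 1, 0), (9, 3, 1)]


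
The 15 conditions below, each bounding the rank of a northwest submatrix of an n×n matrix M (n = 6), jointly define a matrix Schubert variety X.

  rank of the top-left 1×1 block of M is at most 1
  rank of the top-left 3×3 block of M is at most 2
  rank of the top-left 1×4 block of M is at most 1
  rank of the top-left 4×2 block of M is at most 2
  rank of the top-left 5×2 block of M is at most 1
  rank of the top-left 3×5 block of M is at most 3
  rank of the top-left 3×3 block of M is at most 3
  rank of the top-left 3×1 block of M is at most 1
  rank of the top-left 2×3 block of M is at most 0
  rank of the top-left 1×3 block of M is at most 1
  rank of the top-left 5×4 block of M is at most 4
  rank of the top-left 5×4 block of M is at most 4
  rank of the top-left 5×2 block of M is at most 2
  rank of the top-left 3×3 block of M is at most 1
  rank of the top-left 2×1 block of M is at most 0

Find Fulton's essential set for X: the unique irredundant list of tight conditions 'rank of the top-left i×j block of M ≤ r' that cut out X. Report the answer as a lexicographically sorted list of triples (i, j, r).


Propagating the 15 rank bounds to every northwest block:

  row 1: 0  0  0  1  1  1
  row 2: 0  0  0  1  2  2
  row 3: 1  1  1  2  3  3
  row 4: 1  1  2  3  4  4
  row 5: 1  1  2  3  4  5
  row 6: 1  2  3  4  5  6

second differences of R give the permutation w = (4, 5, 1, 3, 6, 2).

D(w) has 8 cells with 2 SE-corners; essential set:

[(2, 3, 0), (5, 2, 1)]


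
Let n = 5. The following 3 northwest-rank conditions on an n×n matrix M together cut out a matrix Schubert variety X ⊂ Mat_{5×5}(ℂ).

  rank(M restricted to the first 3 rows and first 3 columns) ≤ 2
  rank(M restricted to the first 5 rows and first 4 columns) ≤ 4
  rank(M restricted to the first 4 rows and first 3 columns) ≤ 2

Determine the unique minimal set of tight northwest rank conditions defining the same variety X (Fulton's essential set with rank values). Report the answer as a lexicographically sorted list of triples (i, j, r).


Reconstructing r_w from the 3 given conditions:

  i=1: 1 1 1 1 1
  i=2: 1 2 2 2 2
  i=3: 1 2 2 3 3
  i=4: 1 2 2 3 4
  i=5: 1 2 3 4 5

second differences of R give the permutation w = (1, 2, 4, 5, 3).

D(w) has 2 cells with 1 SE-corner; essential set:

[(4, 3, 2)]


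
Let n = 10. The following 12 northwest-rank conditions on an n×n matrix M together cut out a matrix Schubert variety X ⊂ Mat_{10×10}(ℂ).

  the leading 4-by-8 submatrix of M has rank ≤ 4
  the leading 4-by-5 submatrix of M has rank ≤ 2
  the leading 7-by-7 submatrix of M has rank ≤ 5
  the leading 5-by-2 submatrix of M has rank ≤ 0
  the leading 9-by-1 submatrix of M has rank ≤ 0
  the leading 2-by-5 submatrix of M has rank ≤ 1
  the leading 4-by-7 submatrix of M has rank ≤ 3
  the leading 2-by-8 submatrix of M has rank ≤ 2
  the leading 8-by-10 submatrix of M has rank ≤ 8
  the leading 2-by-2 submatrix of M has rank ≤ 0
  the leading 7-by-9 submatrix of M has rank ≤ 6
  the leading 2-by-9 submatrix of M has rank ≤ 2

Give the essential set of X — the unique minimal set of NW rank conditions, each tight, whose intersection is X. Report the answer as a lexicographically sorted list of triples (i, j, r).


Propagating the 12 rank bounds to every northwest block:

  R[1]: 0 | 0 | 1 | 1 | 1 | 1 | 1 | 1 | 1 | 1
  R[2]: 0 | 0 | 1 | 1 | 1 | 2 | 2 | 2 | 2 | 2
  R[3]: 0 | 0 | 1 | 2 | 2 | 3 | 3 | 3 | 3 | 3
  R[4]: 0 | 0 | 1 | 2 | 2 | 3 | 3 | 4 | 4 | 4
  R[5]: 0 | 0 | 1 | 2 | 3 | 4 | 4 | 5 | 5 | 5
  R[6]: 0 | 1 | 2 | 3 | 4 | 5 | 5 | 6 | 6 | 6
  R[7]: 0 | 1 | 2 | 3 | 4 | 5 | 5 | 6 | 6 | 7
  R[8]: 0 | 1 | 2 | 3 | 4 | 5 | 6 | 7 | 7 | 8
  R[9]: 0 | 1 | 2 | 3 | 4 | 5 | 6 | 7 | 8 | 9
  R[10]: 1 | 2 | 3 | 4 | 5 | 6 | 7 | 8 | 9 | 10

the unique w with this rank table is (3, 6, 4, 8, 5, 2, 10, 7, 9, 1).

D(w) has 20 cells with 7 SE-corners; essential set:

[(2, 5, 1), (4, 5, 2), (4, 7, 3), (5, 2, 0), (7, 7, 5), (7, 9, 6), (9, 1, 0)]


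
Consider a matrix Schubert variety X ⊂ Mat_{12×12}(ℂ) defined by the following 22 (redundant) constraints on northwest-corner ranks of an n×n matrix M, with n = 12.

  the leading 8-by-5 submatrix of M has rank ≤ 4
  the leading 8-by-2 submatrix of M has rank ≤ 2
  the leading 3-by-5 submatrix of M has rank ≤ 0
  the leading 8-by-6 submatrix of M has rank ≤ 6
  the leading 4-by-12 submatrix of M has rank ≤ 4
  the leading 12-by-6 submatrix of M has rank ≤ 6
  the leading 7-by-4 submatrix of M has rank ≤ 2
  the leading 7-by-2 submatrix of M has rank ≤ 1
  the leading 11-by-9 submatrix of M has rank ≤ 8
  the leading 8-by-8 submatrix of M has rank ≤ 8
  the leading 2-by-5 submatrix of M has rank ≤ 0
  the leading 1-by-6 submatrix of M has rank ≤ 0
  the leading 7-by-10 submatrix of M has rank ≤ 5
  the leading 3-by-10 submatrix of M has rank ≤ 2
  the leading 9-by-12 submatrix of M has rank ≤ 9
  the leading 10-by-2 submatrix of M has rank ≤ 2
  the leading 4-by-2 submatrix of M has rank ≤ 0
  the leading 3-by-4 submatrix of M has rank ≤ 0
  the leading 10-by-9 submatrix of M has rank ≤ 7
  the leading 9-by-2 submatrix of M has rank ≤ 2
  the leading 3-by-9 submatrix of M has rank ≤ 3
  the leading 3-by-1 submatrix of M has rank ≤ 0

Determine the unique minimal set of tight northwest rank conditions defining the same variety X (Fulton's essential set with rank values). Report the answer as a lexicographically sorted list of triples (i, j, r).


The tightest implied rank at each (i,j), from the 22 conditions:

  0  0  0  0  0  0  1  1  1  1  1  1
  0  0  0  0  0  1  2  2  2  2  2  2
  0  0  0  0  0  1  2  2  2  2  3  3
  0  0  1  1  1  2  3  3  3  3  4  4
  1  1  2  2  2  3  4  4  4  4  5  5
  1  1  2  2  3  4  5  5  5  5  6  6
  1  1  2  2  3  4  5  5  5  5  6  7
  1  2  3  3  4  5  6  6  6  6  7  8
  1  2  3  4  5  6  7  7  7  7  8  9
  1  2  3  4  5  6  7  7  7  8  9  10
  1  2  3  4  5  6  7  8  8  9  10  11
  1  2  3  4  5  6  7  8  9  10  11  12

hence w(1..12) = (7, 6, 11, 3, 1, 5, 12, 2, 4, 10, 8, 9).

|D(w)|=30, |Ess(w)|=8:

[(1, 6, 0), (3, 5, 0), (3, 10, 2), (4, 2, 0), (7, 2, 1), (7, 4, 2), (7, 10, 5), (10, 9, 7)]


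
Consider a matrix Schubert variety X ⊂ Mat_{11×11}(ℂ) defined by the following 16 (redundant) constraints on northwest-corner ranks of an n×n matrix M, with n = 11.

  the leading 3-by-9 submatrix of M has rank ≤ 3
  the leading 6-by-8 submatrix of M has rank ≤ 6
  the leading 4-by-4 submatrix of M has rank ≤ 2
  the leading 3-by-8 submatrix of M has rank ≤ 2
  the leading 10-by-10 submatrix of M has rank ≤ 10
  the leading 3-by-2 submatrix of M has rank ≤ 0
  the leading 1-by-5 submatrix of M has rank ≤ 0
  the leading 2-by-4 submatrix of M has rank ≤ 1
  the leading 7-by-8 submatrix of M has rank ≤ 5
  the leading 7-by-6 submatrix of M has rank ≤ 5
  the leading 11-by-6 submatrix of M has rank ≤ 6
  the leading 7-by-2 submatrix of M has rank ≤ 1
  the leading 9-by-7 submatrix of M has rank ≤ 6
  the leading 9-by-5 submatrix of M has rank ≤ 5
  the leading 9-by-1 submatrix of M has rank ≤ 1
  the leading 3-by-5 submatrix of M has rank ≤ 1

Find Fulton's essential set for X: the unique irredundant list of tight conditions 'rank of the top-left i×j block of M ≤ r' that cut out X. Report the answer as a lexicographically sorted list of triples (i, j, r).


Computing R[i][j] = min implied NW-rank bound (n=11, 16 conditions):

  R[1]: 0  0  0  0  0  1  1  1  1  1  1
  R[2]: 0  0  1  1  1  2  2  2  2  2  2
  R[3]: 0  0  1  1  1  2  2  2  3  3  3
  R[4]: 1  1  2  2  2  3  3  3  4  4  4
  R[5]: 1  1  2  3  3  4  4  4  5  5  5
  R[6]: 1  1  2  3  4  5  5  5  6  6  6
  R[7]: 1  1  2  3  4  5  5  5  6  7  7
  R[8]: 1  2  3  4  5  6  6  6  7  8  8
  R[9]: 1  2  3  4  5  6  6  7  8  9  9
  R[10]: 1  2  3  4  5  6  7  8  9  10  10
  R[11]: 1  2  3  4  5  6  7  8  9  10  11

giving w = (6, 3, 9, 1, 4, 5, 10, 2, 8, 7, 11) via Δ²R.

7 SE-corners of the 19-cell Rothe diagram give Ess(w):

[(1, 5, 0), (3, 2, 0), (3, 5, 1), (3, 8, 2), (7, 2, 1), (7, 8, 5), (9, 7, 6)]


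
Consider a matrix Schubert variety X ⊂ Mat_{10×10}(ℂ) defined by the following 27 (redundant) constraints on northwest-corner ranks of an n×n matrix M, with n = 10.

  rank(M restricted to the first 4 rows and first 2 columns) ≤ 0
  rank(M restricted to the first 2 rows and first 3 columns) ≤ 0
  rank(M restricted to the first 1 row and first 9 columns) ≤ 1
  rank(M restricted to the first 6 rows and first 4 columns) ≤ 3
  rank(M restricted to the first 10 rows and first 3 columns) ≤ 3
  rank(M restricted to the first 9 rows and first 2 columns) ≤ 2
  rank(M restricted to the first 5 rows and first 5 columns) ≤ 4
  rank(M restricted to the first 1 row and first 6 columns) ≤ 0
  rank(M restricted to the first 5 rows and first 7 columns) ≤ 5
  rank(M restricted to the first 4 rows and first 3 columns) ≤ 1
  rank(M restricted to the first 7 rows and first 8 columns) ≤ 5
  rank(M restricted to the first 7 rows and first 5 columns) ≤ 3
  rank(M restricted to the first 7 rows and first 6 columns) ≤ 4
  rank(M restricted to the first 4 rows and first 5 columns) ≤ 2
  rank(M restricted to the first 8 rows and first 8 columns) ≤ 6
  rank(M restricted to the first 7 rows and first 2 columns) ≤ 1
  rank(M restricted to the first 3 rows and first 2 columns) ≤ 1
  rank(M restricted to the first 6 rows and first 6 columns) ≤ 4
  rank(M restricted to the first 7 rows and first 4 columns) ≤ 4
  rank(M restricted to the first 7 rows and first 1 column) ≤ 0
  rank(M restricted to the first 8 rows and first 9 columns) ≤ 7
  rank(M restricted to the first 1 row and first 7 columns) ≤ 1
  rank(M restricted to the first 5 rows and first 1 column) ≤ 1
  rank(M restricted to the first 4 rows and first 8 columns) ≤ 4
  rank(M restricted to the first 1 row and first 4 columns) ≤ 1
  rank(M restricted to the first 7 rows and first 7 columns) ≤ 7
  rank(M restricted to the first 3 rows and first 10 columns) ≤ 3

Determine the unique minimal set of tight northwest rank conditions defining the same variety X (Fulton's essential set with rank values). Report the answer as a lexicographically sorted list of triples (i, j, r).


Computing R[i][j] = min implied NW-rank bound (n=10, 27 conditions):

  0 | 0 | 0 | 0 | 0 | 0 | 1 | 1 | 1 | 1
  0 | 0 | 0 | 1 | 1 | 1 | 2 | 2 | 2 | 2
  0 | 0 | 1 | 2 | 2 | 2 | 3 | 3 | 3 | 3
  0 | 0 | 1 | 2 | 2 | 3 | 4 | 4 | 4 | 4
  0 | 1 | 2 | 3 | 3 | 4 | 5 | 5 | 5 | 5
  0 | 1 | 2 | 3 | 3 | 4 | 5 | 5 | 6 | 6
  0 | 1 | 2 | 3 | 3 | 4 | 5 | 5 | 6 | 7
  1 | 2 | 3 | 4 | 4 | 5 | 6 | 6 | 7 | 8
  1 | 2 | 3 | 4 | 5 | 6 | 7 | 7 | 8 | 9
  1 | 2 | 3 | 4 | 5 | 6 | 7 | 8 | 9 | 10

so w = (7, 4, 3, 6, 2, 9, 10, 1, 5, 8).

|D(w)|=21, |Ess(w)|=7:

[(1, 6, 0), (2, 3, 0), (4, 2, 0), (4, 5, 2), (7, 1, 0), (7, 5, 3), (7, 8, 5)]


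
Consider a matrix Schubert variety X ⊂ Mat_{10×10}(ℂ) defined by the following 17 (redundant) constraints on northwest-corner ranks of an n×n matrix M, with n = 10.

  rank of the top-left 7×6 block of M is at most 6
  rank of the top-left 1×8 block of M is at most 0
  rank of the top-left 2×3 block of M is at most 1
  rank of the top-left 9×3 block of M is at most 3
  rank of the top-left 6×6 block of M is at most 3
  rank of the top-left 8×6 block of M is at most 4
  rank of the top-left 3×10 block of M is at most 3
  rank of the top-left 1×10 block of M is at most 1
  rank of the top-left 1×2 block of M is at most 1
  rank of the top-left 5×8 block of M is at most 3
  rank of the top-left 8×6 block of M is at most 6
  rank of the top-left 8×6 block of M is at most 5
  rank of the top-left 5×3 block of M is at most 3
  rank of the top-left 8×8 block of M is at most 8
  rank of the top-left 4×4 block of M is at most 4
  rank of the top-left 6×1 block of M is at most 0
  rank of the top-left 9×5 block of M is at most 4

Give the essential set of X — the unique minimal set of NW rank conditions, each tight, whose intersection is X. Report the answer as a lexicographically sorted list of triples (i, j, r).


Recovering R(i,j) via the rank-extension bound from the 17 conditions:

  R[1]: 0 | 0 | 0 | 0 | 0 | 0 | 0 | 0 | 1 | 1
  R[2]: 0 | 1 | 1 | 1 | 1 | 1 | 1 | 1 | 2 | 2
  R[3]: 0 | 1 | 2 | 2 | 2 | 2 | 2 | 2 | 3 | 3
  R[4]: 0 | 1 | 2 | 3 | 3 | 3 | 3 | 3 | 4 | 4
  R[5]: 0 | 1 | 2 | 3 | 3 | 3 | 3 | 3 | 4 | 5
  R[6]: 0 | 1 | 2 | 3 | 3 | 3 | 4 | 4 | 5 | 6
  R[7]: 1 | 2 | 3 | 4 | 4 | 4 | 5 | 5 | 6 | 7
  R[8]: 1 | 2 | 3 | 4 | 4 | 4 | 5 | 6 | 7 | 8
  R[9]: 1 | 2 | 3 | 4 | 4 | 5 | 6 | 7 | 8 | 9
  R[10]: 1 | 2 | 3 | 4 | 5 | 6 | 7 | 8 | 9 | 10

hence w(1..10) = (9, 2, 3, 4, 10, 7, 1, 8, 6, 5).

|D(w)|=22, |Ess(w)|=6:

[(1, 8, 0), (5, 8, 3), (6, 1, 0), (6, 6, 3), (8, 6, 4), (9, 5, 4)]


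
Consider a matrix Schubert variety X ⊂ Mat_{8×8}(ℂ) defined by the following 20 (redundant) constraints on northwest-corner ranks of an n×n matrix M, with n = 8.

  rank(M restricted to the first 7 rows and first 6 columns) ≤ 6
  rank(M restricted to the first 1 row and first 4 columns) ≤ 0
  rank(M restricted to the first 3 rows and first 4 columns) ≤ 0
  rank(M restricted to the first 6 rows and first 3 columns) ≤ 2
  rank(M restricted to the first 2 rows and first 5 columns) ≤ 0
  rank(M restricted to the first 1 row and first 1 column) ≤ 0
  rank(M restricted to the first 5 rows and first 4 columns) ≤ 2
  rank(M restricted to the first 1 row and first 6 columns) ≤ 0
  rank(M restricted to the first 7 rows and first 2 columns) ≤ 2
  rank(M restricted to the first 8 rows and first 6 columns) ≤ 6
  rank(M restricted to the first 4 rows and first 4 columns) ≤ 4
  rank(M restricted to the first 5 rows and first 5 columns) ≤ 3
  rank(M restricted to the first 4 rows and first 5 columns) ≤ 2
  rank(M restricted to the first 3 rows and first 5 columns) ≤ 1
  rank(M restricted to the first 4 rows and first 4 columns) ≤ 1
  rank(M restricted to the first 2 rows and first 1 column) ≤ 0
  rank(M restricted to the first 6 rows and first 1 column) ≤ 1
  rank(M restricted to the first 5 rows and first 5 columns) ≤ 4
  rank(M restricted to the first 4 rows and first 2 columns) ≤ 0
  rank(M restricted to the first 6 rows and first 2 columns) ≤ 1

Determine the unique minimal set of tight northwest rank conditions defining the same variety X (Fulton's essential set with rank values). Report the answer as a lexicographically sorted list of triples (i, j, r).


Rank table r_w(8×8) implied by the 20 constraints:

  row 1: 0 0 0 0 0 0 1 1
  row 2: 0 0 0 0 0 1 2 2
  row 3: 0 0 0 0 1 2 3 3
  row 4: 0 0 1 1 2 3 4 4
  row 5: 1 1 2 2 3 4 5 5
  row 6: 1 1 2 3 4 5 6 6
  row 7: 1 2 3 4 5 6 7 7
  row 8: 1 2 3 4 5 6 7 8

second differences of R give the permutation w = (7, 6, 5, 3, 1, 4, 2, 8).

Fulton essential set (5 of the 18 Rothe cells):

[(1, 6, 0), (2, 5, 0), (3, 4, 0), (4, 2, 0), (6, 2, 1)]


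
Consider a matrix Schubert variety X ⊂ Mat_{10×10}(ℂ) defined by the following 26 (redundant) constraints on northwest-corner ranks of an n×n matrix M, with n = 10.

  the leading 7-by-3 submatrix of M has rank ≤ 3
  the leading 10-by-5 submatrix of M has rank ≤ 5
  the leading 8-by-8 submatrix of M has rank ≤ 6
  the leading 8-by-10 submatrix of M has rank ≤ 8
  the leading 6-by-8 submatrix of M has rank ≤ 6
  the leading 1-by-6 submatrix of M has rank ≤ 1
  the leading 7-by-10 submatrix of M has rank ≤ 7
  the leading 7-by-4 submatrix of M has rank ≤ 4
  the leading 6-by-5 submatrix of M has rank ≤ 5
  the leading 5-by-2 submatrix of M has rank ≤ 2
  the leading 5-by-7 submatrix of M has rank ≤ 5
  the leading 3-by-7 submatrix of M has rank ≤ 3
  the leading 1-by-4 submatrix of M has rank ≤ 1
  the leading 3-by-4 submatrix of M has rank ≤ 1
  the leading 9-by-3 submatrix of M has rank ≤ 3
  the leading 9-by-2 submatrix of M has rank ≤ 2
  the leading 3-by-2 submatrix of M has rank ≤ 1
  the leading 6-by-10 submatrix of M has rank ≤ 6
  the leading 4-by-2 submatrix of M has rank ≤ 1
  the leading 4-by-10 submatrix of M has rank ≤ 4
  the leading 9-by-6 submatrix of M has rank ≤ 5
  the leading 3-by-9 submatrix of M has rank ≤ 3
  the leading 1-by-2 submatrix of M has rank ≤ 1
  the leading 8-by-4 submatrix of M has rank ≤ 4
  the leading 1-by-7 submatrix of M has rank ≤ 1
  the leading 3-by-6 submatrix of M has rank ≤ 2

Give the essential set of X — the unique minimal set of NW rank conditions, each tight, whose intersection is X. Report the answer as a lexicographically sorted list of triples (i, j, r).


Propagating the 26 rank bounds to every northwest block:

  1  1  1  1  1  1  1  1  1  1
  1  1  1  1  2  2  2  2  2  2
  1  1  1  1  2  2  3  3  3  3
  1  1  2  2  3  3  4  4  4  4
  1  2  3  3  4  4  5  5  5  5
  1  2  3  4  5  5  6  6  6  6
  1  2  3  4  5  5  6  6  7  7
  1  2  3  4  5  5  6  6  7  8
  1  2  3  4  5  5  6  7  8  9
  1  2  3  4  5  6  7  8  9  10

hence w(1..10) = (1, 5, 7, 3, 2, 4, 9, 10, 8, 6).

5 SE-corners of the 13-cell Rothe diagram give Ess(w):

[(3, 4, 1), (3, 6, 2), (4, 2, 1), (8, 8, 6), (9, 6, 5)]


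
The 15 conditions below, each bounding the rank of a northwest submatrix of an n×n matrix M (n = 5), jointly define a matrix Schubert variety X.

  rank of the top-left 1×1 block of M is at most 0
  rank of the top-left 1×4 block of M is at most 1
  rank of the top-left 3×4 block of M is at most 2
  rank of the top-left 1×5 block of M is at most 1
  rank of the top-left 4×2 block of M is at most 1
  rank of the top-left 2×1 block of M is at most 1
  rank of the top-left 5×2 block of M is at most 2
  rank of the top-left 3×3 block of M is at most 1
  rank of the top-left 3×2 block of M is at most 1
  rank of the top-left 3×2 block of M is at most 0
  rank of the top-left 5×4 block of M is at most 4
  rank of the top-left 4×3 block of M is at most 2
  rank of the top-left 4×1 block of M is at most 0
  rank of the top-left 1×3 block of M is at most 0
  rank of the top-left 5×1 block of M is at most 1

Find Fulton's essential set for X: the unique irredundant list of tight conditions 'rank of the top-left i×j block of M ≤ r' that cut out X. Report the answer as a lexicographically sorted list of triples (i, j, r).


Rank table r_w(5×5) implied by the 15 constraints:

  row 1: 0 0 0 1 1
  row 2: 0 0 1 2 2
  row 3: 0 0 1 2 3
  row 4: 0 1 2 3 4
  row 5: 1 2 3 4 5

reading off 1-entries of Δ²R: w = (4, 3, 5, 2, 1).

ℓ(w)=8; the 3 essential cells (i,j,r):

[(1, 3, 0), (3, 2, 0), (4, 1, 0)]


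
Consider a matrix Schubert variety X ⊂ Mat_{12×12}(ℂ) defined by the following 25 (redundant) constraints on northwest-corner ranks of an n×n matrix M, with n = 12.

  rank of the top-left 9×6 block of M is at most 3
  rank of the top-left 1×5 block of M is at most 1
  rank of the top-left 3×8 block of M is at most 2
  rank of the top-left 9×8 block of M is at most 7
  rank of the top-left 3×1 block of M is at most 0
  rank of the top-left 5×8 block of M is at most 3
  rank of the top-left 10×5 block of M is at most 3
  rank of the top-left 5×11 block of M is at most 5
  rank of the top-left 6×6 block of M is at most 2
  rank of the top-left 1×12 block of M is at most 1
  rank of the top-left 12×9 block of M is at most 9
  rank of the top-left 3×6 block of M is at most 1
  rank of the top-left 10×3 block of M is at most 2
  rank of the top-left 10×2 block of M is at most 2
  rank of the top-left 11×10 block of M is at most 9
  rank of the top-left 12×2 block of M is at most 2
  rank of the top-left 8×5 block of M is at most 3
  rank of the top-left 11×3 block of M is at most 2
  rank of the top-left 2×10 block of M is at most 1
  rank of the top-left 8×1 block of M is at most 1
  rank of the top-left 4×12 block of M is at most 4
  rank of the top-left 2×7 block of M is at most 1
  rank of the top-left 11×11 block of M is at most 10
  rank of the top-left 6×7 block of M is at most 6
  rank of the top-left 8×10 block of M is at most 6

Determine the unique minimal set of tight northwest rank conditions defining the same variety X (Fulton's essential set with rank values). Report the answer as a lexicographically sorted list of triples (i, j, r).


Propagating the 25 rank bounds to every northwest block:

  row 1: 0 1 1 1 1 1 1 1 1 1 1 1
  row 2: 0 1 1 1 1 1 1 1 1 1 2 2
  row 3: 0 1 1 1 1 1 2 2 2 2 3 3
  row 4: 1 2 2 2 2 2 3 3 3 3 4 4
  row 5: 1 2 2 2 2 2 3 3 4 4 5 5
  row 6: 1 2 2 2 2 2 3 4 5 5 6 6
  row 7: 1 2 2 3 3 3 4 5 6 6 7 7
  row 8: 1 2 2 3 3 3 4 5 6 6 7 8
  row 9: 1 2 2 3 3 3 4 5 6 7 8 9
  row 10: 1 2 2 3 3 4 5 6 7 8 9 10
  row 11: 1 2 2 3 4 5 6 7 8 9 10 11
  row 12: 1 2 3 4 5 6 7 8 9 10 11 12

so w = (2, 11, 7, 1, 9, 8, 4, 12, 10, 6, 5, 3).

9 SE-corners of the 35-cell Rothe diagram give Ess(w):

[(2, 10, 1), (3, 1, 0), (3, 6, 1), (5, 8, 3), (6, 6, 2), (8, 10, 6), (9, 6, 3), (10, 5, 3), (11, 3, 2)]


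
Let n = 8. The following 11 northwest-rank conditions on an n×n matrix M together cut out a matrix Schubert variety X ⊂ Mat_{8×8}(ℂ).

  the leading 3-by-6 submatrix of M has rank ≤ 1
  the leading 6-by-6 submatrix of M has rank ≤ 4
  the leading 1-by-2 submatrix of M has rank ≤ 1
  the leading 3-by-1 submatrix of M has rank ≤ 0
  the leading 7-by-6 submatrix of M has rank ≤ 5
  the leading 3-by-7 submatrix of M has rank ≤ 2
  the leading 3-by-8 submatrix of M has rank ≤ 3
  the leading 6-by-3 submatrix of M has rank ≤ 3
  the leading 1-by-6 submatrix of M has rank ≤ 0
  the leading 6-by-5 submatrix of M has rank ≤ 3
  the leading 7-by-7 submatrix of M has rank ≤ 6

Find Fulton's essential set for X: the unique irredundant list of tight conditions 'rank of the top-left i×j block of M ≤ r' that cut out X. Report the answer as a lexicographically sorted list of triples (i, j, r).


Rank table r_w(8×8) implied by the 11 constraints:

  i=1: 0 | 0 | 0 | 0 | 0 | 0 | 1 | 1
  i=2: 0 | 1 | 1 | 1 | 1 | 1 | 2 | 2
  i=3: 0 | 1 | 1 | 1 | 1 | 1 | 2 | 3
  i=4: 1 | 2 | 2 | 2 | 2 | 2 | 3 | 4
  i=5: 1 | 2 | 3 | 3 | 3 | 3 | 4 | 5
  i=6: 1 | 2 | 3 | 3 | 3 | 4 | 5 | 6
  i=7: 1 | 2 | 3 | 4 | 4 | 5 | 6 | 7
  i=8: 1 | 2 | 3 | 4 | 5 | 6 | 7 | 8

hence w(1..8) = (7, 2, 8, 1, 3, 6, 4, 5).

4 SE-corners of the 14-cell Rothe diagram give Ess(w):

[(1, 6, 0), (3, 1, 0), (3, 6, 1), (6, 5, 3)]
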